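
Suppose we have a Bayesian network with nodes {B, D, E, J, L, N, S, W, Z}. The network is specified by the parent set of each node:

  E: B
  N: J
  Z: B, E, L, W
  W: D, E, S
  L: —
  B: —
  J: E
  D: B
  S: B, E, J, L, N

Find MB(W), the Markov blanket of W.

Recall MB(v) = parents ∪ children ∪ spouses, where spouses are the other parents of v's children.
W has parents D, E, S.
Ch(W) = {Z}.
For each child, the remaining parents (spouses of W):
  Z: B, E, L
So the Markov blanket of W is {B, D, E, L, S, Z}.

{B, D, E, L, S, Z}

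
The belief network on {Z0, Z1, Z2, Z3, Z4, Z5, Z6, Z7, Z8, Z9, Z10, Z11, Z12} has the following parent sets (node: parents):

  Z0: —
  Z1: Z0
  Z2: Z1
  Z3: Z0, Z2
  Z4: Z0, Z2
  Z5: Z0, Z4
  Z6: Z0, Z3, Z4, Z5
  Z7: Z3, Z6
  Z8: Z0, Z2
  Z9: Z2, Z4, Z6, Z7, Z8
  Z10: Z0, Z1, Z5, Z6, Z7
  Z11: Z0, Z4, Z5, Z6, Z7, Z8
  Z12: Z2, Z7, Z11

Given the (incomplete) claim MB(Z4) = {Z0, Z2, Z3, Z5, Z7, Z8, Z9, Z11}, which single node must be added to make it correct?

Z6

A node's Markov blanket = Pa ∪ Ch ∪ (parents of Ch other than the node itself).
Parents of Z4: Z0, Z2.
Ch(Z4) = {Z5, Z6, Z9, Z11}.
Co-parents of Z4 (other parents of its children):
  Z5: Z0
  Z6: Z0, Z3, Z5
  Z9: Z2, Z6, Z7, Z8
  Z11: Z0, Z5, Z6, Z7, Z8
MB(Z4) = {Z0, Z2, Z3, Z5, Z6, Z7, Z8, Z9, Z11}.
Comparing with the claimed set, Z6 is missing.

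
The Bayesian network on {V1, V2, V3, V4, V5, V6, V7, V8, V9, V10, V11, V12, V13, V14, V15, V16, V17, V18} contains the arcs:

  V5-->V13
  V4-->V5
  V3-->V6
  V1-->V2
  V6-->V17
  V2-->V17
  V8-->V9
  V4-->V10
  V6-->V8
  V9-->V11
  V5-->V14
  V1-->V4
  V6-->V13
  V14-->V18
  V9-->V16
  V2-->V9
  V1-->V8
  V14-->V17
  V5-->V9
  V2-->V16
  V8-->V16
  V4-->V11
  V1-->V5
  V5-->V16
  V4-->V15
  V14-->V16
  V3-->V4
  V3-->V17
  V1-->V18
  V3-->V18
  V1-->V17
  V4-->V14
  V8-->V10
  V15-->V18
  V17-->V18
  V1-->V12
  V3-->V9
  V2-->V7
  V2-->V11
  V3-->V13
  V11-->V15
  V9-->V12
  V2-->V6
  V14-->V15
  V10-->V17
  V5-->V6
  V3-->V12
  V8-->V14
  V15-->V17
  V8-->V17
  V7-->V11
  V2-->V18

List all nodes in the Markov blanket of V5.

V5's parents: V1, V4.
Ch(V5) = {V6, V9, V13, V14, V16}.
Parents of each child, excluding V5:
  V6's other parents are V2, V3.
  V9's other parents are V2, V3, V8.
  V13 also has parents V3, V6.
  V14 also has parents V4, V8.
  V16's other parents are V2, V8, V9, V14.
MB(V5) = {V1, V2, V3, V4, V6, V8, V9, V13, V14, V16}.

{V1, V2, V3, V4, V6, V8, V9, V13, V14, V16}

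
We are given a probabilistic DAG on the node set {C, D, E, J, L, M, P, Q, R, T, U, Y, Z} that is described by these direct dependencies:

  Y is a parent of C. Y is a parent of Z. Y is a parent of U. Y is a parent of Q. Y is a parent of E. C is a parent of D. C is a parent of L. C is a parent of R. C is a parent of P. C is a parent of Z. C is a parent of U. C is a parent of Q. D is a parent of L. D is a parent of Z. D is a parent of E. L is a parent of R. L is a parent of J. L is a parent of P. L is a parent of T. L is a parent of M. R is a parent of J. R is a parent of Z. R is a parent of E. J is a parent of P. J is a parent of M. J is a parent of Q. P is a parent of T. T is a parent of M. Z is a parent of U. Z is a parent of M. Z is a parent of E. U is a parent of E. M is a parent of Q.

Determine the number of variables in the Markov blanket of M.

Recall MB(v) = parents ∪ children ∪ spouses, where spouses are the other parents of v's children.
M's parents: J, L, T, Z.
Ch(M) = {Q}.
Other parents of M's children:
  parents(Q) \ {M} = {C, J, Y}.
MB(M) = {C, J, L, Q, T, Y, Z}, which has 7 nodes.

7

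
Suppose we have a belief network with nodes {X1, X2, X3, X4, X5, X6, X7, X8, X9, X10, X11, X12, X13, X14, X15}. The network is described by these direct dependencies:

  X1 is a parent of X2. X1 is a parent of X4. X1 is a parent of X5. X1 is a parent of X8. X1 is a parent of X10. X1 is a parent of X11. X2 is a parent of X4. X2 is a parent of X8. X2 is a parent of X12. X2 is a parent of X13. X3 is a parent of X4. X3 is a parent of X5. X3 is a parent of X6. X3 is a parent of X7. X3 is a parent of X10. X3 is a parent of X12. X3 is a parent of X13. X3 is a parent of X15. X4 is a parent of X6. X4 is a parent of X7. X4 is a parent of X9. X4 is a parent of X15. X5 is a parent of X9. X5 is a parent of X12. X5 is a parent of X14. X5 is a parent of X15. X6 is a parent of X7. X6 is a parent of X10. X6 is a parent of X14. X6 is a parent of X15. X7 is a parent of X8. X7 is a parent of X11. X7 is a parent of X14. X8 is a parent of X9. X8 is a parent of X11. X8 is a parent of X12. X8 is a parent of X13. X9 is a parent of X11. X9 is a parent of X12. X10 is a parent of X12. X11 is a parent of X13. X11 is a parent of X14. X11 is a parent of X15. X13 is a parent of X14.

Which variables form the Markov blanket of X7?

{X1, X2, X3, X4, X5, X6, X8, X9, X11, X13, X14}

X7 has parents X3, X4, X6.
Ch(X7) = {X8, X11, X14}.
For each child, the remaining parents (spouses of X7):
  X8 also has parents X1, X2.
  parents(X11) \ {X7} = {X1, X8, X9}.
  parents(X14) \ {X7} = {X5, X6, X11, X13}.
MB(X7) = {X1, X2, X3, X4, X5, X6, X8, X9, X11, X13, X14}.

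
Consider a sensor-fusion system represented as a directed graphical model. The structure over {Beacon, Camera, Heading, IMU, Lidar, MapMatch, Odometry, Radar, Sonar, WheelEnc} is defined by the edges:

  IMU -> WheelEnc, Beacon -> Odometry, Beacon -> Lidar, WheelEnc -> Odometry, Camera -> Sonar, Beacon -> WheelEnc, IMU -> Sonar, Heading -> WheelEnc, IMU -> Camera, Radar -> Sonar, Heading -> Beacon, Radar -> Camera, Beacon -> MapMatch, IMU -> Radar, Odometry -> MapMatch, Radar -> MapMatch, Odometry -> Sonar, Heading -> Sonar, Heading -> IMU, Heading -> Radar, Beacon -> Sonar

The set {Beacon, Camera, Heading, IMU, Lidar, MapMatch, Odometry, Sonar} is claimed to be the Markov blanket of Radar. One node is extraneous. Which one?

Lidar

A node's Markov blanket = Pa ∪ Ch ∪ (parents of Ch other than the node itself).
Pa(Radar) = {Heading, IMU}.
Ch(Radar) = {Camera, MapMatch, Sonar}.
Co-parents of Radar (other parents of its children):
  Camera's other parent is IMU.
  MapMatch also has parents Beacon, Odometry.
  Sonar's other parents are Beacon, Camera, Heading, IMU, Odometry.
MB(Radar) = {Beacon, Camera, Heading, IMU, MapMatch, Odometry, Sonar}.
Lidar is neither a parent, child, nor co-parent of Radar, so it does not belong.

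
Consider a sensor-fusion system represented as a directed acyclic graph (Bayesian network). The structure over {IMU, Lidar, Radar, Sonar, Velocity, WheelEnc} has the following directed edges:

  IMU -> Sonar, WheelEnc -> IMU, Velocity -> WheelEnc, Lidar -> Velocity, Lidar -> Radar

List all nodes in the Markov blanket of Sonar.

{IMU}

Ch(Sonar) = {}.
Sonar has parent IMU.
Sonar has no children, so there are no co-parents.
So the Markov blanket of Sonar is {IMU}.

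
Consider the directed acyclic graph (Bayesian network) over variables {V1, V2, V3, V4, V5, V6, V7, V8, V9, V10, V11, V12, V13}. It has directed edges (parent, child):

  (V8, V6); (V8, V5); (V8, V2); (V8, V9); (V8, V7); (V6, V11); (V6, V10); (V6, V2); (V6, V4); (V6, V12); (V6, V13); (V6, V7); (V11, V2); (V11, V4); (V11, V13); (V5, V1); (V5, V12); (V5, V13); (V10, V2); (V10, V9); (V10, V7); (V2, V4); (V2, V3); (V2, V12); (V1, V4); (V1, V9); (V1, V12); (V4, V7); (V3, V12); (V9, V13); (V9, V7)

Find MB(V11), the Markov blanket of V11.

{V1, V2, V4, V5, V6, V8, V9, V10, V13}

Recall MB(v) = parents ∪ children ∪ spouses, where spouses are the other parents of v's children.
Parents of V11: V6.
V11's children: V2, V4, V13.
For each child, the remaining parents (spouses of V11):
  V2 also has parents V6, V8, V10.
  V4 also has parents V1, V2, V6.
  V13's other parents are V5, V6, V9.
MB(V11) = {V1, V2, V4, V5, V6, V8, V9, V10, V13}.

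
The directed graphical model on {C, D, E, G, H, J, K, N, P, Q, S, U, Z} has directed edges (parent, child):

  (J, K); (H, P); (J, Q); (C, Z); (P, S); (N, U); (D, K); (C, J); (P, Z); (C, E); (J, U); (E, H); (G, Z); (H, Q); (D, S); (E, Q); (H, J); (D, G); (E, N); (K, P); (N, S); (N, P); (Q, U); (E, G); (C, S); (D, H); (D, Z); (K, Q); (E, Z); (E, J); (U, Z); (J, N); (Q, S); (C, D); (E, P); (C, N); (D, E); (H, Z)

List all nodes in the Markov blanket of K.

K has parents D, J.
Ch(K) = {P, Q}.
For each child, the remaining parents (spouses of K):
  P's other parents are E, H, N.
  Q's other parents are E, H, J.
Union: {D, J} ∪ {P, Q} ∪ {E, H, J, N} = {D, E, H, J, N, P, Q}.

{D, E, H, J, N, P, Q}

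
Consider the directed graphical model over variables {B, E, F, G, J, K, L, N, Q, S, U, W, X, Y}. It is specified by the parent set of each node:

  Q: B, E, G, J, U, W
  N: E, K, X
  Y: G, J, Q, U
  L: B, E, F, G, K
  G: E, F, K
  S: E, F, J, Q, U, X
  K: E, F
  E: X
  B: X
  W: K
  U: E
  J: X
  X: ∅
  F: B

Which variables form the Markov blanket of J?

The Markov blanket of a node is its parents, its children, and the other parents of its children.
J has children Q, S, Y.
J's parents: X.
Parents of each child, excluding J:
  Q: B, E, G, U, W
  Y: G, Q, U
  S: E, F, Q, U, X
Union: {X} ∪ {Q, S, Y} ∪ {B, E, F, G, Q, U, W, X} = {B, E, F, G, Q, S, U, W, X, Y}.

{B, E, F, G, Q, S, U, W, X, Y}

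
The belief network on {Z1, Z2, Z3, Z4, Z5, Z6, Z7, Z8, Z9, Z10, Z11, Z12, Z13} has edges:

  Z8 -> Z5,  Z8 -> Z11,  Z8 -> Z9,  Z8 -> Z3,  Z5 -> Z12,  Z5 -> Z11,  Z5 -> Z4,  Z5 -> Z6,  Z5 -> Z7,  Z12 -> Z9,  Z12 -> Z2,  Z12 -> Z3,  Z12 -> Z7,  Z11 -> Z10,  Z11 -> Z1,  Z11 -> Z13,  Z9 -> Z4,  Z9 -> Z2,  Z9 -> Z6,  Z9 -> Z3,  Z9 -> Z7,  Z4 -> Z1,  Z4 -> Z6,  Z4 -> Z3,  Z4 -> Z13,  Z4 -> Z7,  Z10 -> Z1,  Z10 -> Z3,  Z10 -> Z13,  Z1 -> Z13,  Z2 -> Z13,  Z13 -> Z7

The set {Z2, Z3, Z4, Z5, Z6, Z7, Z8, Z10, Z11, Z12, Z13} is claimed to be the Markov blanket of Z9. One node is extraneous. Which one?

By definition, MB(Z9) is built from Z9's parents, Z9's children, and the co-parents of Z9.
Pa(Z9) = {Z8, Z12}.
Children of Z9: Z2, Z3, Z4, Z6, Z7.
For each child, the remaining parents (spouses of Z9):
  Z4's other parent is Z5.
  Z2 also has parent Z12.
  Z6's other parents are Z4, Z5.
  Z3's other parents are Z4, Z8, Z10, Z12.
  Z7 also has parents Z4, Z5, Z12, Z13.
MB(Z9) = {Z2, Z3, Z4, Z5, Z6, Z7, Z8, Z10, Z12, Z13}.
Z11 is neither a parent, child, nor co-parent of Z9, so it does not belong.

Z11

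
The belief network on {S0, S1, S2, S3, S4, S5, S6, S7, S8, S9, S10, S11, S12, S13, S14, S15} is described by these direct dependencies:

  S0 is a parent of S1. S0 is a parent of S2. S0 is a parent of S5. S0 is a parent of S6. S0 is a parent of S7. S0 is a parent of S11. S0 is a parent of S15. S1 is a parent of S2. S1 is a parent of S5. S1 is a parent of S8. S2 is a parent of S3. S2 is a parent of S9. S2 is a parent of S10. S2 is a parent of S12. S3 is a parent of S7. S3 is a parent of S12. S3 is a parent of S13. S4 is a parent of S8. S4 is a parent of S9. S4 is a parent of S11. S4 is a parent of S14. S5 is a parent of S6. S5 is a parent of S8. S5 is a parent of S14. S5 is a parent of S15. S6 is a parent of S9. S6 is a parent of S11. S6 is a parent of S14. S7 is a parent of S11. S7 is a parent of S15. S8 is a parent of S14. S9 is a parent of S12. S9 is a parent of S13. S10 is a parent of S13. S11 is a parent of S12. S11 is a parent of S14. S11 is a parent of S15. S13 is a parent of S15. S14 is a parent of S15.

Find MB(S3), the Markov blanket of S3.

Children of S3: S7, S12, S13.
S3 has parent S2.
For each child, the remaining parents (spouses of S3):
  parents(S7) \ {S3} = {S0}.
  S12 also has parents S2, S9, S11.
  parents(S13) \ {S3} = {S9, S10}.
Taking the union gives {S0, S2, S7, S9, S10, S11, S12, S13}.

{S0, S2, S7, S9, S10, S11, S12, S13}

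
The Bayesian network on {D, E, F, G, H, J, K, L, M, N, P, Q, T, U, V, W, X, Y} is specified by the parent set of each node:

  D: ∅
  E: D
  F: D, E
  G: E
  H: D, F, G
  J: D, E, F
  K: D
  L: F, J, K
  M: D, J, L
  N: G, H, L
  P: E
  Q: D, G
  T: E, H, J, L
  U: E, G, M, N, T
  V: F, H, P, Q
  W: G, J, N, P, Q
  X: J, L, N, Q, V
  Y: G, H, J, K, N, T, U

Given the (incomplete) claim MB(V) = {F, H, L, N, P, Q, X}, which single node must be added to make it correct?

J

V's parents: F, H, P, Q.
Children of V: X.
Other parents of V's children:
  X: J, L, N, Q
MB(V) = {F, H, J, L, N, P, Q, X}.
Comparing with the claimed set, J is missing.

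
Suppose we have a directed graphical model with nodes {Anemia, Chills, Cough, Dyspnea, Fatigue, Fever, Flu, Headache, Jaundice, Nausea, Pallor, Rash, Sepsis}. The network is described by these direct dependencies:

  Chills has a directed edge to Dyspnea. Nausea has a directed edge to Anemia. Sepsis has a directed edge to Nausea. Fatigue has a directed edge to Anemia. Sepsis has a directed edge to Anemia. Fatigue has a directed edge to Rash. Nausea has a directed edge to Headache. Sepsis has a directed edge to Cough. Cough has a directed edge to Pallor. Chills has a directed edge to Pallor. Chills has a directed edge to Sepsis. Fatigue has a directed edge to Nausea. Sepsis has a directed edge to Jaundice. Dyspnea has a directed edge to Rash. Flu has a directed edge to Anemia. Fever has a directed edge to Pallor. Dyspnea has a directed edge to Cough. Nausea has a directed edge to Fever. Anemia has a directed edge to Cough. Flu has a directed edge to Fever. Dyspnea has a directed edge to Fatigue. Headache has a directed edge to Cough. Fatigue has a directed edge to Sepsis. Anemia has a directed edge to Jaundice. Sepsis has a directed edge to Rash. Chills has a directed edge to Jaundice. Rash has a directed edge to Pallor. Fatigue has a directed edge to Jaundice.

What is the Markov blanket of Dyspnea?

Dyspnea has parent Chills.
Dyspnea has children Cough, Fatigue, Rash.
Parents of each child, excluding Dyspnea:
  Fatigue has no other parent.
  parents(Cough) \ {Dyspnea} = {Anemia, Headache, Sepsis}.
  Rash's other parents are Fatigue, Sepsis.
MB(Dyspnea) = {Anemia, Chills, Cough, Fatigue, Headache, Rash, Sepsis}.

{Anemia, Chills, Cough, Fatigue, Headache, Rash, Sepsis}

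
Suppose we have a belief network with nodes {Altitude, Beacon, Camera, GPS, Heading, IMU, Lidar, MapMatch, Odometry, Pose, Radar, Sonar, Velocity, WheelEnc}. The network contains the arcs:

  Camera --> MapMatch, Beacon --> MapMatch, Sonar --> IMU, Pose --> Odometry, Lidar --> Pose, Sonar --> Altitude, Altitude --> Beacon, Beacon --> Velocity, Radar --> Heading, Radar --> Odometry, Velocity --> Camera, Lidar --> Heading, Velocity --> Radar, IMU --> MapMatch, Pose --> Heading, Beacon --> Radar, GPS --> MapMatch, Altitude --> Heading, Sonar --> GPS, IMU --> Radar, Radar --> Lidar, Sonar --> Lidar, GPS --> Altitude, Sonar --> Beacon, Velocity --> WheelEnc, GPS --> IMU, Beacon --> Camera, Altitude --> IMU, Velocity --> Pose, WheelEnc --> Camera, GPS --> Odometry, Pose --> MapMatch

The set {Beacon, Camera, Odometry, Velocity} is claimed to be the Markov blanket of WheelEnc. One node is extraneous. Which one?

A node's Markov blanket = Pa ∪ Ch ∪ (parents of Ch other than the node itself).
Parents of WheelEnc: Velocity.
Ch(WheelEnc) = {Camera}.
For each child, the remaining parents (spouses of WheelEnc):
  parents(Camera) \ {WheelEnc} = {Beacon, Velocity}.
MB(WheelEnc) = {Beacon, Camera, Velocity}.
Odometry is neither a parent, child, nor co-parent of WheelEnc, so it does not belong.

Odometry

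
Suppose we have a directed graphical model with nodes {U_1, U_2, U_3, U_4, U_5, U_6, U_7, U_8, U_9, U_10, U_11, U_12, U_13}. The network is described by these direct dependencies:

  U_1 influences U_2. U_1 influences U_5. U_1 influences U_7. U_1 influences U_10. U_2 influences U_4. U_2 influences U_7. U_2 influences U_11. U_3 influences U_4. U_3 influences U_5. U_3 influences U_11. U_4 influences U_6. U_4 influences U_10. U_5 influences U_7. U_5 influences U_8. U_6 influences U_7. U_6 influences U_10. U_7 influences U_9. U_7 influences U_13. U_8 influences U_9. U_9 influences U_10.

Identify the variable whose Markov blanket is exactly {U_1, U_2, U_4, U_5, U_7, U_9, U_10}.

U_6

The target node must have every member of {U_1, U_2, U_4, U_5, U_7, U_9, U_10} as a parent, child, or co-parent, and no others.
Parents of U_6: U_4; children: U_7, U_10; co-parents: U_1, U_2, U_4, U_5, U_9.
These exactly cover the given set, so the node is U_6.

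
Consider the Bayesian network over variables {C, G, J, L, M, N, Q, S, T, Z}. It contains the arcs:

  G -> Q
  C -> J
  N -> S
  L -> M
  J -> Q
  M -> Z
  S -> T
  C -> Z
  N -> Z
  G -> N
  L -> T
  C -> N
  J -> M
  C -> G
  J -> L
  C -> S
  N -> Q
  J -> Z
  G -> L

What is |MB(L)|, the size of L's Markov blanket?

5

The Markov blanket of a node is its parents, its children, and the other parents of its children.
Pa(L) = {G, J}.
L has children M, T.
For each child, the remaining parents (spouses of L):
  M also has parent J.
  T also has parent S.
MB(L) = {G, J, M, S, T}, which has 5 nodes.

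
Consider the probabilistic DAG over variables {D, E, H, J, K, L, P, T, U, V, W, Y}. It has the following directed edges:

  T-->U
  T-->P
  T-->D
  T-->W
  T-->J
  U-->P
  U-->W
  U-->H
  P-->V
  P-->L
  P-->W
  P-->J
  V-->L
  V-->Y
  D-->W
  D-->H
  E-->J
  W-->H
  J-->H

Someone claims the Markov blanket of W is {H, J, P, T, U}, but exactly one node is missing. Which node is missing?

D

A node's Markov blanket = Pa ∪ Ch ∪ (parents of Ch other than the node itself).
Parents of W: D, P, T, U.
W has child H.
Other parents of W's children:
  H: D, J, U
MB(W) = {D, H, J, P, T, U}.
Comparing with the claimed set, D is missing.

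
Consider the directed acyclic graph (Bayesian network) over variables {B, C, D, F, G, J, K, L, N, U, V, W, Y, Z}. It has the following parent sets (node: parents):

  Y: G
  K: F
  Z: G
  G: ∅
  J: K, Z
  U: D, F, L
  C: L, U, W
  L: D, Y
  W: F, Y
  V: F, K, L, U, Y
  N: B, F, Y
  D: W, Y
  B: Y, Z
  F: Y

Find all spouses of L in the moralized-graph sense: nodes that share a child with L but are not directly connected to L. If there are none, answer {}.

{F, K, W}

Children of L: C, U, V.
  U: D, F
  C: U, W
  V: F, K, U, Y
Excluding nodes already adjacent to L (C, D, U, V, Y), the co-parent-only contribution is {F, K, W}.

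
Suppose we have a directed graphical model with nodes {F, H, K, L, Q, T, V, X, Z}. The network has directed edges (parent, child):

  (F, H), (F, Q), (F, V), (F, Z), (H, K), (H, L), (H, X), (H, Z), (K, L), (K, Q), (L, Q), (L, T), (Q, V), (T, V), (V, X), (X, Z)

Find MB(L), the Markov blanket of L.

By definition, MB(L) is built from L's parents, L's children, and the co-parents of L.
L's children: Q, T.
L's parents: H, K.
Co-parents of L (other parents of its children):
  Q's other parents are F, K.
  T has no other parent.
Taking the union gives {F, H, K, Q, T}.

{F, H, K, Q, T}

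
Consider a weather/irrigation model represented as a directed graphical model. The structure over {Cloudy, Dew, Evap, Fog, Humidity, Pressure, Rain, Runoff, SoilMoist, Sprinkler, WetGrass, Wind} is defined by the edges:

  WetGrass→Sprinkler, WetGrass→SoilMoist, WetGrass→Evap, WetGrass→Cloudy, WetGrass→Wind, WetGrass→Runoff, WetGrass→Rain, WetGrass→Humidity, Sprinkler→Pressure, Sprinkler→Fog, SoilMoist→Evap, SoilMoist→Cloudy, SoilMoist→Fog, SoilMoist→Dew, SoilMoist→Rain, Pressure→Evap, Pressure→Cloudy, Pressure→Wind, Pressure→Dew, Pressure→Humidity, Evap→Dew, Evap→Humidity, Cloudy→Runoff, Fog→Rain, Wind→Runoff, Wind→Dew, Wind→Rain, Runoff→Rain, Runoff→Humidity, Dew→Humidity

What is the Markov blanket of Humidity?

By definition, MB(Humidity) is built from Humidity's parents, Humidity's children, and the co-parents of Humidity.
Pa(Humidity) = {Dew, Evap, Pressure, Runoff, WetGrass}.
Children of Humidity: none.
Humidity has no children, so there are no co-parents.
MB(Humidity) = {Dew, Evap, Pressure, Runoff, WetGrass}.

{Dew, Evap, Pressure, Runoff, WetGrass}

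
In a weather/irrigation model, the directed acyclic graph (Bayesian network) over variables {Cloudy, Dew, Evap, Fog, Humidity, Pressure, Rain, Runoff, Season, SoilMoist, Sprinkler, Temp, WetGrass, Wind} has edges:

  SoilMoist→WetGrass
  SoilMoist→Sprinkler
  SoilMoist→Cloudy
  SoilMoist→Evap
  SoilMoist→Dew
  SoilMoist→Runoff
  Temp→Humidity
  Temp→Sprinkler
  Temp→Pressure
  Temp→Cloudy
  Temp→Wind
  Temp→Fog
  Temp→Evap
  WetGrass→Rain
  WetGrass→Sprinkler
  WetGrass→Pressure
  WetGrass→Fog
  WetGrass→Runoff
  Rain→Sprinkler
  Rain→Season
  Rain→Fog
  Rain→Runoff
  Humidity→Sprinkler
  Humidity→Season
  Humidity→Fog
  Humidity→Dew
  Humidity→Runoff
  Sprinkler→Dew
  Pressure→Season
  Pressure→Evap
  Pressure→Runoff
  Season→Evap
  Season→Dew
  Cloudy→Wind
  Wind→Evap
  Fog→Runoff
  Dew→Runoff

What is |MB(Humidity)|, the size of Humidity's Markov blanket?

By definition, MB(Humidity) is built from Humidity's parents, Humidity's children, and the co-parents of Humidity.
Humidity has children Dew, Fog, Runoff, Season, Sprinkler.
Humidity has parent Temp.
Co-parents of Humidity (other parents of its children):
  Sprinkler also has parents Rain, SoilMoist, Temp, WetGrass.
  parents(Season) \ {Humidity} = {Pressure, Rain}.
  Fog's other parents are Rain, Temp, WetGrass.
  Dew also has parents Season, SoilMoist, Sprinkler.
  Runoff also has parents Dew, Fog, Pressure, Rain, SoilMoist, WetGrass.
MB(Humidity) = {Dew, Fog, Pressure, Rain, Runoff, Season, SoilMoist, Sprinkler, Temp, WetGrass}, which has 10 nodes.

10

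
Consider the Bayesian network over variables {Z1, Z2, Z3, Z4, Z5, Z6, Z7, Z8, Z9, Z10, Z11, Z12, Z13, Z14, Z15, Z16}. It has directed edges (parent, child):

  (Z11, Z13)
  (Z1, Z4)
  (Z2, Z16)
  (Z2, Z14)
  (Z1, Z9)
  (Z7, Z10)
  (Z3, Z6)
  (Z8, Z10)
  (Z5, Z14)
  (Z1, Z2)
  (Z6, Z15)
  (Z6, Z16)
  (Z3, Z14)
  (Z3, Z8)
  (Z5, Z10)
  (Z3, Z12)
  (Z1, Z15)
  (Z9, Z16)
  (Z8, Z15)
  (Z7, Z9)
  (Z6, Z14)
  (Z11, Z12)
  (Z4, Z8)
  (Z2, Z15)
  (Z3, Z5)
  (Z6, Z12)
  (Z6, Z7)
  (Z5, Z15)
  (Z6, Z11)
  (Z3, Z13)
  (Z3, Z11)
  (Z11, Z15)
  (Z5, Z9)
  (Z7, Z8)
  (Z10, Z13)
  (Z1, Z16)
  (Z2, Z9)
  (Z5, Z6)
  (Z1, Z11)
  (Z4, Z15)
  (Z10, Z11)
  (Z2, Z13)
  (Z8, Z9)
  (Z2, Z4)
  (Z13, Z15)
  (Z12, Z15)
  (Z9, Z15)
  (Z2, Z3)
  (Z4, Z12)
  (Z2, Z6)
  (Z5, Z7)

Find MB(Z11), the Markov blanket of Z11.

The Markov blanket of a node is its parents, its children, and the other parents of its children.
Z11 has parents Z1, Z3, Z6, Z10.
Z11 has children Z12, Z13, Z15.
Other parents of Z11's children:
  Z12's other parents are Z3, Z4, Z6.
  Z13 also has parents Z2, Z3, Z10.
  Z15 also has parents Z1, Z2, Z4, Z5, Z6, Z8, Z9, Z12, Z13.
Taking the union gives {Z1, Z2, Z3, Z4, Z5, Z6, Z8, Z9, Z10, Z12, Z13, Z15}.

{Z1, Z2, Z3, Z4, Z5, Z6, Z8, Z9, Z10, Z12, Z13, Z15}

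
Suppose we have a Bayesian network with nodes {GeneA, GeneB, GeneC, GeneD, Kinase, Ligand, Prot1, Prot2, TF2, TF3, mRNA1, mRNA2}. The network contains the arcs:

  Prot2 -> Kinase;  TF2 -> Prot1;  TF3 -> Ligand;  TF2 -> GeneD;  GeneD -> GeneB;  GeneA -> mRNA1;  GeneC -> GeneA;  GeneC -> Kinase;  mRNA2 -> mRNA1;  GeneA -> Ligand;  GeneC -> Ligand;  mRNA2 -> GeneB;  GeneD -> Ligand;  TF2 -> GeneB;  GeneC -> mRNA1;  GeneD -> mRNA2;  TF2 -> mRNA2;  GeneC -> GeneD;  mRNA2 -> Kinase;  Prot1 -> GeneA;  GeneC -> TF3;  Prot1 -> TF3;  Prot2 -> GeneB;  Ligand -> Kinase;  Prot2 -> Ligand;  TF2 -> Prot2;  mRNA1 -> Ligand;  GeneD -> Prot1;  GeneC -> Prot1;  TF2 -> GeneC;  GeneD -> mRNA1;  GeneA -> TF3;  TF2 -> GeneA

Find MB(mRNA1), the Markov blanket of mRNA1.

A node's Markov blanket = Pa ∪ Ch ∪ (parents of Ch other than the node itself).
mRNA1 has parents GeneA, GeneC, GeneD, mRNA2.
mRNA1's children: Ligand.
For each child, the remaining parents (spouses of mRNA1):
  Ligand also has parents GeneA, GeneC, GeneD, Prot2, TF3.
So the Markov blanket of mRNA1 is {GeneA, GeneC, GeneD, Ligand, Prot2, TF3, mRNA2}.

{GeneA, GeneC, GeneD, Ligand, Prot2, TF3, mRNA2}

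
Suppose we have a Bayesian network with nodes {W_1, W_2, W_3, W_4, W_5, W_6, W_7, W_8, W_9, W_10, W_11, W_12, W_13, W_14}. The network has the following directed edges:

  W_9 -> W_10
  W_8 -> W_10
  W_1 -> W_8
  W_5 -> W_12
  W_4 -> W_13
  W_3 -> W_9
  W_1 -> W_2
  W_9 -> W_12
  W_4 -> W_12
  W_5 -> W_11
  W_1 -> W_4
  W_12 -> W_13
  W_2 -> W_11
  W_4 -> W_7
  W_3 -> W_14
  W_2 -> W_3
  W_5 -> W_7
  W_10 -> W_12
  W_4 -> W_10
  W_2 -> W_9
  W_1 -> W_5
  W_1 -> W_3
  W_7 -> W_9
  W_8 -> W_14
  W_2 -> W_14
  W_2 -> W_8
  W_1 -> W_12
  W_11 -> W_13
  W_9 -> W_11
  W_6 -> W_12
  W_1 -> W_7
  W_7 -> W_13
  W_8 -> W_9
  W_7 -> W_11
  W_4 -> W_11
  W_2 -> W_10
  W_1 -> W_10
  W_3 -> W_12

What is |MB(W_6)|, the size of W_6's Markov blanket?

7

By definition, MB(W_6) is built from W_6's parents, W_6's children, and the co-parents of W_6.
Ch(W_6) = {W_12}.
W_6 has no parents.
Co-parents of W_6 (other parents of its children):
  W_12: W_1, W_3, W_4, W_5, W_9, W_10
MB(W_6) = {W_1, W_3, W_4, W_5, W_9, W_10, W_12}, which has 7 nodes.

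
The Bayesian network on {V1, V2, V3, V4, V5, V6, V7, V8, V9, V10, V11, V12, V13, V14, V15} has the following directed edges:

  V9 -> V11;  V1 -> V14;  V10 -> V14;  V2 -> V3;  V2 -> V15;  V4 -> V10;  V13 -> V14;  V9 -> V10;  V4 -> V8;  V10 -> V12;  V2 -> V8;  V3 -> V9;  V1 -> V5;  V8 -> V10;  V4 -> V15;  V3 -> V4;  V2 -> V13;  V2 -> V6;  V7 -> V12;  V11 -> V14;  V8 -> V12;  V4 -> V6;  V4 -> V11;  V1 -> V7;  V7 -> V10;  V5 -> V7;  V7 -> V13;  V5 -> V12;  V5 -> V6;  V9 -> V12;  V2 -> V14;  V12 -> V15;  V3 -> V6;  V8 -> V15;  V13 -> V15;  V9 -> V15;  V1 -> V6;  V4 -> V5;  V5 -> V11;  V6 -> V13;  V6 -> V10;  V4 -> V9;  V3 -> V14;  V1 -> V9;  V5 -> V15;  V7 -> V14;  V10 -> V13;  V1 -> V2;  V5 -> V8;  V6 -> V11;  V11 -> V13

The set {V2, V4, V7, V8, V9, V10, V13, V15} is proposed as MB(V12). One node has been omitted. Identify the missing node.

V5

By definition, MB(V12) is built from V12's parents, V12's children, and the co-parents of V12.
V12's children: V15.
V12 has parents V5, V7, V8, V9, V10.
Co-parents of V12 (other parents of its children):
  V15: V2, V4, V5, V8, V9, V13
MB(V12) = {V2, V4, V5, V7, V8, V9, V10, V13, V15}.
Comparing with the claimed set, V5 is missing.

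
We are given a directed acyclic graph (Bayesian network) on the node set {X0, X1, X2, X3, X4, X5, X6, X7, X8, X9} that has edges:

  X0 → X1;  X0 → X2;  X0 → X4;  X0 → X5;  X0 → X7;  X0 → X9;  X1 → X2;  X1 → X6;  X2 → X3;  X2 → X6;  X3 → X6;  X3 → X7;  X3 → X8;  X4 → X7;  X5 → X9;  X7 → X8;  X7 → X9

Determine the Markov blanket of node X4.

By definition, MB(X4) is built from X4's parents, X4's children, and the co-parents of X4.
X4's parents: X0.
Ch(X4) = {X7}.
For each child, the remaining parents (spouses of X4):
  parents(X7) \ {X4} = {X0, X3}.
MB(X4) = {X0, X3, X7}.

{X0, X3, X7}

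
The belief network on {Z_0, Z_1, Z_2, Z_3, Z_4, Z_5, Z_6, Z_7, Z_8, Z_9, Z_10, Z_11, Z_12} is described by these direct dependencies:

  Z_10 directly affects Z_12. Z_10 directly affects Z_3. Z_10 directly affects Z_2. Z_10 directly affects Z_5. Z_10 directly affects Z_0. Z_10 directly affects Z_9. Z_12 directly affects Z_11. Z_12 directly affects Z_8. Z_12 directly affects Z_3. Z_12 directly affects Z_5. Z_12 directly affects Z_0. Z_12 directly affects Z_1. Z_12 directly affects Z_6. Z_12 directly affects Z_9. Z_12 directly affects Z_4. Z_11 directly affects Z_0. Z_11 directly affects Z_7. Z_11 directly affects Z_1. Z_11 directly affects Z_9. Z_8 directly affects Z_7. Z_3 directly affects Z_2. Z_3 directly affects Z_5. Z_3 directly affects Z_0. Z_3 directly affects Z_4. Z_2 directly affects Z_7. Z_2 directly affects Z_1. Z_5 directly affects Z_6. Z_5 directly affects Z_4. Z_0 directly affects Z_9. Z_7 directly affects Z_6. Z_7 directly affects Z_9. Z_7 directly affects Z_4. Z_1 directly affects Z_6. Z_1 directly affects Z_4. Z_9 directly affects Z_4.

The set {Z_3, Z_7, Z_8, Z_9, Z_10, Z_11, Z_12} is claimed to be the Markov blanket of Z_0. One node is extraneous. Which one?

Pa(Z_0) = {Z_3, Z_10, Z_11, Z_12}.
Ch(Z_0) = {Z_9}.
Parents of each child, excluding Z_0:
  Z_9: Z_7, Z_10, Z_11, Z_12
MB(Z_0) = {Z_3, Z_7, Z_9, Z_10, Z_11, Z_12}.
Z_8 is neither a parent, child, nor co-parent of Z_0, so it does not belong.

Z_8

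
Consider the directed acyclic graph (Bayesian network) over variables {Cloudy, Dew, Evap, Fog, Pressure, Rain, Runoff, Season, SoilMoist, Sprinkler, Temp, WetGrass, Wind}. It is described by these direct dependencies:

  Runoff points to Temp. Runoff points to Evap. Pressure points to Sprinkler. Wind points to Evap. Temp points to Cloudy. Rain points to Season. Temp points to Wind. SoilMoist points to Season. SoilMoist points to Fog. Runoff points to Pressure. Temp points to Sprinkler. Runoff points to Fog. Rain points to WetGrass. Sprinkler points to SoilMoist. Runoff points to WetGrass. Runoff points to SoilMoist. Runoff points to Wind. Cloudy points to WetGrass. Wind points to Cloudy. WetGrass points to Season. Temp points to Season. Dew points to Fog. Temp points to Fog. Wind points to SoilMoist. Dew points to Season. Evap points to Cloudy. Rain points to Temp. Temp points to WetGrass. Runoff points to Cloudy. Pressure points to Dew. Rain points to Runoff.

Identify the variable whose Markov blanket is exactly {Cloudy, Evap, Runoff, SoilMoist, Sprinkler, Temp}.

The target node must have every member of {Cloudy, Evap, Runoff, SoilMoist, Sprinkler, Temp} as a parent, child, or co-parent, and no others.
Parents of Wind: Runoff, Temp; children: Cloudy, Evap, SoilMoist; co-parents: Evap, Runoff, Sprinkler, Temp.
These exactly cover the given set, so the node is Wind.

Wind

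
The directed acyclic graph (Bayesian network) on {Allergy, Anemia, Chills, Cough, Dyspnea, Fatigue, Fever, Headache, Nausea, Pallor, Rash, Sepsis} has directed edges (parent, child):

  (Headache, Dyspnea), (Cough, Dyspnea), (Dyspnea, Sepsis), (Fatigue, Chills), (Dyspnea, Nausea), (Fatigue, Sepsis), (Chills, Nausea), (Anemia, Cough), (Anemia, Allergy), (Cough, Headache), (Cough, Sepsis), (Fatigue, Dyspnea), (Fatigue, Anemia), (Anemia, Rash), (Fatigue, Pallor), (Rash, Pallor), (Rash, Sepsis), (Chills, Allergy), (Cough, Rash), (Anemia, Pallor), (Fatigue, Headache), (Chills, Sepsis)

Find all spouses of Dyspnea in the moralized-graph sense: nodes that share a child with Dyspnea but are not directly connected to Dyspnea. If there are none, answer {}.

{Chills, Rash}

Children of Dyspnea: Nausea, Sepsis.
  parents(Sepsis) \ {Dyspnea} = {Chills, Cough, Fatigue, Rash}.
  parents(Nausea) \ {Dyspnea} = {Chills}.
Excluding nodes already adjacent to Dyspnea (Cough, Fatigue, Headache, Nausea, Sepsis), the co-parent-only contribution is {Chills, Rash}.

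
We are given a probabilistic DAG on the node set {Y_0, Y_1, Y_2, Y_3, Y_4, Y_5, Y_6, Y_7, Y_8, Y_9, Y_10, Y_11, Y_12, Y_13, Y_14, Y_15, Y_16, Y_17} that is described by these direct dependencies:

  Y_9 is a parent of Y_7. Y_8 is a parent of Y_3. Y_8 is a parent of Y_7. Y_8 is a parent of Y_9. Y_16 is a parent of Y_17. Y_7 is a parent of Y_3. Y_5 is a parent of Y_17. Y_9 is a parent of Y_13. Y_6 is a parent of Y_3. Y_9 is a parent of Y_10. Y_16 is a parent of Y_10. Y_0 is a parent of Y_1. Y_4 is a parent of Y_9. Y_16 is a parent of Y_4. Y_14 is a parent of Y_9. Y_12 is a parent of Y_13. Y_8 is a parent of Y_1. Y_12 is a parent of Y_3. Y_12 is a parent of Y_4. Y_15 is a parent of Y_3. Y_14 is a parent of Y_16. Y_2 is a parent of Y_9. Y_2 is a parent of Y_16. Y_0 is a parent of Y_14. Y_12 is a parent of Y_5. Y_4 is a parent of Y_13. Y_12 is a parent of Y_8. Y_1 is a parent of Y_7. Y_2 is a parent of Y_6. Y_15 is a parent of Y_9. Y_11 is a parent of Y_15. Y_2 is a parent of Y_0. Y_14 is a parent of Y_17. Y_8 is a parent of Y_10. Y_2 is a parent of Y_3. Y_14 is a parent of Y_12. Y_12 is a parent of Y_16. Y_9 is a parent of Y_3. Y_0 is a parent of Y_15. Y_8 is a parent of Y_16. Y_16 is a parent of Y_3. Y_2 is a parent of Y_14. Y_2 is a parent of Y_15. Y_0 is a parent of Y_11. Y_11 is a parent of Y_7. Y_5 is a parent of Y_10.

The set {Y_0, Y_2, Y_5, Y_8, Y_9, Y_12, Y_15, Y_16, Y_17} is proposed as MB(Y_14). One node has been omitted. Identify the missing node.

Children of Y_14: Y_9, Y_12, Y_16, Y_17.
Y_14 has parents Y_0, Y_2.
Parents of each child, excluding Y_14:
  Y_12: no additional parents.
  Y_16 also has parents Y_2, Y_8, Y_12.
  Y_9's other parents are Y_2, Y_4, Y_8, Y_15.
  parents(Y_17) \ {Y_14} = {Y_5, Y_16}.
MB(Y_14) = {Y_0, Y_2, Y_4, Y_5, Y_8, Y_9, Y_12, Y_15, Y_16, Y_17}.
Comparing with the claimed set, Y_4 is missing.

Y_4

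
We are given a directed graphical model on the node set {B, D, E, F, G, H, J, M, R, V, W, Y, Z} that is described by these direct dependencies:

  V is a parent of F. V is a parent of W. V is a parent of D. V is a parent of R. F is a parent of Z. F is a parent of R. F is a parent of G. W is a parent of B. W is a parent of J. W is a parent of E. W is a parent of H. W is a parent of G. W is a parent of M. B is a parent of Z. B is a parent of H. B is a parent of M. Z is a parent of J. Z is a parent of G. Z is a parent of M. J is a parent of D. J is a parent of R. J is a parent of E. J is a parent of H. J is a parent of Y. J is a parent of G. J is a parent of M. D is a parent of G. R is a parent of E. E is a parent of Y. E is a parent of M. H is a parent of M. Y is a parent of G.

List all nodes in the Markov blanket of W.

Children of W: B, E, G, H, J, M.
W's parents: V.
For each child, the remaining parents (spouses of W):
  B has no other parent.
  parents(J) \ {W} = {Z}.
  E's other parents are J, R.
  H also has parents B, J.
  G's other parents are D, F, J, Y, Z.
  M also has parents B, E, H, J, Z.
So the Markov blanket of W is {B, D, E, F, G, H, J, M, R, V, Y, Z}.

{B, D, E, F, G, H, J, M, R, V, Y, Z}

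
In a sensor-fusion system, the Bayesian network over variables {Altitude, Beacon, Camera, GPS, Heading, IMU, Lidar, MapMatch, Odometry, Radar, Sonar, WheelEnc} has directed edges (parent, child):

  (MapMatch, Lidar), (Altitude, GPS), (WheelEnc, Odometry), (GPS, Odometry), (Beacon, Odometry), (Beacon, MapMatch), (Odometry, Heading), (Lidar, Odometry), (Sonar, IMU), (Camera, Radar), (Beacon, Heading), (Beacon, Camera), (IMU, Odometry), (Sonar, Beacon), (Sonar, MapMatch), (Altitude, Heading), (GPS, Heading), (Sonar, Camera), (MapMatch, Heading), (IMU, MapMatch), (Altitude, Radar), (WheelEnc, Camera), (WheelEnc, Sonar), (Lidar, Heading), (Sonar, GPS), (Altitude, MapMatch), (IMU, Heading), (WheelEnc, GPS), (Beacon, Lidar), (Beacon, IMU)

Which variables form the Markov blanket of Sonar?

{Altitude, Beacon, Camera, GPS, IMU, MapMatch, WheelEnc}

Recall MB(v) = parents ∪ children ∪ spouses, where spouses are the other parents of v's children.
Sonar has parent WheelEnc.
Children of Sonar: Beacon, Camera, GPS, IMU, MapMatch.
Other parents of Sonar's children:
  parents(GPS) \ {Sonar} = {Altitude, WheelEnc}.
  Beacon: no additional parents.
  parents(Camera) \ {Sonar} = {Beacon, WheelEnc}.
  parents(IMU) \ {Sonar} = {Beacon}.
  MapMatch's other parents are Altitude, Beacon, IMU.
So the Markov blanket of Sonar is {Altitude, Beacon, Camera, GPS, IMU, MapMatch, WheelEnc}.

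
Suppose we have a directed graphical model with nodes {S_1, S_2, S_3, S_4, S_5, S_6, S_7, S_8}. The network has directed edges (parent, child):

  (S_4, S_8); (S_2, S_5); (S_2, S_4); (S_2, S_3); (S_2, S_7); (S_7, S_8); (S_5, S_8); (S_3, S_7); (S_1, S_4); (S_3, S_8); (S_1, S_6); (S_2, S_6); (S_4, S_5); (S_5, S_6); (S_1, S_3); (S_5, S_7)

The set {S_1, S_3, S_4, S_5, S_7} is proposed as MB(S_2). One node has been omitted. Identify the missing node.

S_6

The Markov blanket of a node is its parents, its children, and the other parents of its children.
Parents of S_2: none.
Ch(S_2) = {S_3, S_4, S_5, S_6, S_7}.
For each child, the remaining parents (spouses of S_2):
  S_3 also has parent S_1.
  parents(S_4) \ {S_2} = {S_1}.
  S_5's other parent is S_4.
  S_6 also has parents S_1, S_5.
  S_7 also has parents S_3, S_5.
MB(S_2) = {S_1, S_3, S_4, S_5, S_6, S_7}.
Comparing with the claimed set, S_6 is missing.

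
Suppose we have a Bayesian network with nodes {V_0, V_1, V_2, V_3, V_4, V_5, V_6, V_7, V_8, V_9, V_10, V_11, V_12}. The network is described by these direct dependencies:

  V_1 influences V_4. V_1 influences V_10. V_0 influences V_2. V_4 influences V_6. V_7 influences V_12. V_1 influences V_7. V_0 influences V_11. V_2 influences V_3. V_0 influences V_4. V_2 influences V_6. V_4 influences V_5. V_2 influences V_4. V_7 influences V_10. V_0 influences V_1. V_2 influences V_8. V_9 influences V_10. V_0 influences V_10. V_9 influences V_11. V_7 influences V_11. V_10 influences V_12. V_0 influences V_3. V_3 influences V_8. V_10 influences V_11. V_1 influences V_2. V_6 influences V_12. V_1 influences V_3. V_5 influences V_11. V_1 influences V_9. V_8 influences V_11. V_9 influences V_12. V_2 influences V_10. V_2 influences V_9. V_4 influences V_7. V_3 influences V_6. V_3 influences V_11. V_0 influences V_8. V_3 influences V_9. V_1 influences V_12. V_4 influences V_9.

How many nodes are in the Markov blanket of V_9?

By definition, MB(V_9) is built from V_9's parents, V_9's children, and the co-parents of V_9.
Pa(V_9) = {V_1, V_2, V_3, V_4}.
Children of V_9: V_10, V_11, V_12.
Co-parents of V_9 (other parents of its children):
  V_10: V_0, V_1, V_2, V_7
  V_11: V_0, V_3, V_5, V_7, V_8, V_10
  V_12: V_1, V_6, V_7, V_10
MB(V_9) = {V_0, V_1, V_2, V_3, V_4, V_5, V_6, V_7, V_8, V_10, V_11, V_12}, which has 12 nodes.

12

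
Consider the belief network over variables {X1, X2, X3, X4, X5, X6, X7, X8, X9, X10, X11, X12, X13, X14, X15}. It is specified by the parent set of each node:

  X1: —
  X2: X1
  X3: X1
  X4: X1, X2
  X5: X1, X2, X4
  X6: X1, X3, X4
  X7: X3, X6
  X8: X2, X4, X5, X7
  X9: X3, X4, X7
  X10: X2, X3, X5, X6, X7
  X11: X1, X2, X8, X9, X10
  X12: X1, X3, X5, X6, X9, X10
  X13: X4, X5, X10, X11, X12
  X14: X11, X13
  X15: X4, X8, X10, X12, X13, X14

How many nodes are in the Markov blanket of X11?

Recall MB(v) = parents ∪ children ∪ spouses, where spouses are the other parents of v's children.
Parents of X11: X1, X2, X8, X9, X10.
X11 has children X13, X14.
Other parents of X11's children:
  X13 also has parents X4, X5, X10, X12.
  X14's other parent is X13.
MB(X11) = {X1, X2, X4, X5, X8, X9, X10, X12, X13, X14}, which has 10 nodes.

10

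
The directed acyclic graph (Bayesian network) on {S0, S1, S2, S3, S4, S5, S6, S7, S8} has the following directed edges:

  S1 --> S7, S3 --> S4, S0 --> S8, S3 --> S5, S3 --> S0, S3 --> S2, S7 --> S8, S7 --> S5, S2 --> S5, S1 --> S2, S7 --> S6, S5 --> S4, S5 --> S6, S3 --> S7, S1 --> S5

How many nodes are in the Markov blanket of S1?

Ch(S1) = {S2, S5, S7}.
Pa(S1) = {}.
Other parents of S1's children:
  S7's other parent is S3.
  S2's other parent is S3.
  S5's other parents are S2, S3, S7.
MB(S1) = {S2, S3, S5, S7}, which has 4 nodes.

4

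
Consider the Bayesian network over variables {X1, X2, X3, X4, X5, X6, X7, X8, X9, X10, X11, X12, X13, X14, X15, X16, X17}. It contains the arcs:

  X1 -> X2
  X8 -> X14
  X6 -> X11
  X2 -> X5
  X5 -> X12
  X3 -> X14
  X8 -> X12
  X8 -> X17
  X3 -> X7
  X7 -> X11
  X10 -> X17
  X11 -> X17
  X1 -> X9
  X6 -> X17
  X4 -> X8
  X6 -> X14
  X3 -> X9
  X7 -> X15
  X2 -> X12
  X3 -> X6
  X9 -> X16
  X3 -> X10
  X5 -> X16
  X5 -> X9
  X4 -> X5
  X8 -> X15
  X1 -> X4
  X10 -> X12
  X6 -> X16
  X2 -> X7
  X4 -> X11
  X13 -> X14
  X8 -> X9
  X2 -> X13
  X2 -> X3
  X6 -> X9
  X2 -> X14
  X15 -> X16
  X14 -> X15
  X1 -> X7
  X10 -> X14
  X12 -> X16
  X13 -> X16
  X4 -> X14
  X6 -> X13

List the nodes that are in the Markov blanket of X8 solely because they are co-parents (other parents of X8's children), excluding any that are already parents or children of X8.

Children of X8: X9, X12, X14, X15, X17.
  X9's other parents are X1, X3, X5, X6.
  parents(X12) \ {X8} = {X2, X5, X10}.
  X14 also has parents X2, X3, X4, X6, X10, X13.
  X15's other parents are X7, X14.
  X17's other parents are X6, X10, X11.
Excluding nodes already adjacent to X8 (X4, X9, X12, X14, X15, X17), the co-parent-only contribution is {X1, X2, X3, X5, X6, X7, X10, X11, X13}.

{X1, X2, X3, X5, X6, X7, X10, X11, X13}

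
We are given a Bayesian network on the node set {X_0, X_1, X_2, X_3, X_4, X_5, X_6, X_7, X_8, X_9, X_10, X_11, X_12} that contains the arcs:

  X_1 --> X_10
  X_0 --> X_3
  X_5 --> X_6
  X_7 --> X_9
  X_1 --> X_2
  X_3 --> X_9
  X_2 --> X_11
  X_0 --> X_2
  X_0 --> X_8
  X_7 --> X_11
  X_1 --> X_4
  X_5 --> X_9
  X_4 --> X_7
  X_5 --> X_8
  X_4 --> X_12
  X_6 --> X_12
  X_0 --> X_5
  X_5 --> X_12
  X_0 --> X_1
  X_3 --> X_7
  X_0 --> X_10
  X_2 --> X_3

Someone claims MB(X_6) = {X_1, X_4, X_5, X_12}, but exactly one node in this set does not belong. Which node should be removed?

X_1

By definition, MB(X_6) is built from X_6's parents, X_6's children, and the co-parents of X_6.
X_6's children: X_12.
X_6's parents: X_5.
Co-parents of X_6 (other parents of its children):
  X_12: X_4, X_5
MB(X_6) = {X_4, X_5, X_12}.
X_1 is neither a parent, child, nor co-parent of X_6, so it does not belong.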